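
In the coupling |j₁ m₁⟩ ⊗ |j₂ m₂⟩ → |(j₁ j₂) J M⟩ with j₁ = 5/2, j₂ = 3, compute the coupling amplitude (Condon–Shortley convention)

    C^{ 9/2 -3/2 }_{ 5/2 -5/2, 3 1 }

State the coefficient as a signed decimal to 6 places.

-0.465242

j₁+j₂−J=1  J+j₁−j₂=4  J−j₁+j₂=5  j₁+j₂+J+1=11
(j₁±m₁, j₂±m₂, J±M) = (0,5,4,2,3,6)
P² = 1382400/77
sum k=1..1:
  [1] −1/288 = -1/288
S = -1/288
C² = P²·S² = 50/231 ; C = -0.465242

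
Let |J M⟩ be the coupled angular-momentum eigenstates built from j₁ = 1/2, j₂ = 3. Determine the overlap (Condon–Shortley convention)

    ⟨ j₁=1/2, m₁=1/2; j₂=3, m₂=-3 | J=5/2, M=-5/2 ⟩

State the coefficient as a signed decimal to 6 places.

+√(6/7) ≈ +0.925820

j₁+j₂−J=1  J+j₁−j₂=0  J−j₁+j₂=5  j₁+j₂+J+1=7
(j₁±m₁, j₂±m₂, J±M) = (1,0,0,6,0,5)
P² = 86400/7
sum k=0..0:
  [0] +1/120 = 1/120
S = 1/120
C² = P²·S² = 6/7 ; C = +0.925820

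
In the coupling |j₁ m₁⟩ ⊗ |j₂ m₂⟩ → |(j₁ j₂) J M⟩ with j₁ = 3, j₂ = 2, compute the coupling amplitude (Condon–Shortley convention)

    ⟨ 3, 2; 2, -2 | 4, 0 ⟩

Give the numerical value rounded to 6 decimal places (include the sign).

+√(1/7) = +0.377964

triangle: 1!·5!·3!/10! = 720/3628800
(j±m)!: 5!·1!·0!·4!·4!·4! = 1658880
prefactor² = (2J+1)·Δ·N² = 20736/7
  k=0: +1/(0!·1!·1!·0!·4!·3!) = 1/144
Σ = 1/144  ⇒  CG² = 20736/7·1/144² = 1/7
CG = +√(1/7) = +0.377964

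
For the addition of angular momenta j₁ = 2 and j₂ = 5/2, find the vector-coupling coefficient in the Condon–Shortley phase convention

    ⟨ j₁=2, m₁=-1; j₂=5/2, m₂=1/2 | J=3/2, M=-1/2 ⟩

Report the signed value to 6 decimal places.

+0.487950  (= +√(5/21))

j₁+j₂−J=3  J+j₁−j₂=1  J−j₁+j₂=2  j₁+j₂+J+1=7
(j₁±m₁, j₂±m₂, J±M) = (1,3,3,2,1,2)
P² = 48/35
sum k=2..3:
  [2] +1/2 = 1/2
  [3] −1/12 = -1/12
S = 5/12
C² = P²·S² = 5/21 ; C = +0.487950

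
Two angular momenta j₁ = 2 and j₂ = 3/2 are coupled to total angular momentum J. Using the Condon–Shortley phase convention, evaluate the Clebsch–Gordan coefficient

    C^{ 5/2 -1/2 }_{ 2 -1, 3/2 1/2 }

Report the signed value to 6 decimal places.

-0.597614

j₁+j₂−J=1  J+j₁−j₂=3  J−j₁+j₂=2  j₁+j₂+J+1=7
(j₁±m₁, j₂±m₂, J±M) = (1,3,2,1,2,3)
P² = 72/35
sum k=0..1:
  [0] +1/12 = 1/12
  [1] −1/2 = -1/2
S = -5/12
C² = P²·S² = 5/14 ; C = -0.597614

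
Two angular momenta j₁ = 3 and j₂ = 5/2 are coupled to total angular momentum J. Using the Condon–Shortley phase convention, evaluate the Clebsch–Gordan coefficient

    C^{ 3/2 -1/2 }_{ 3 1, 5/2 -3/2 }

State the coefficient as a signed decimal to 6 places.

j₁+j₂−J=4  J+j₁−j₂=2  J−j₁+j₂=1  j₁+j₂+J+1=8
(j₁±m₁, j₂±m₂, J±M) = (4,2,1,4,1,2)
P² = 384/35
sum k=0..1:
  [0] +1/48 = 1/48
  [1] −1/6 = -1/6
S = -7/48
C² = P²·S² = 7/30 ; C = -0.483046

-0.483046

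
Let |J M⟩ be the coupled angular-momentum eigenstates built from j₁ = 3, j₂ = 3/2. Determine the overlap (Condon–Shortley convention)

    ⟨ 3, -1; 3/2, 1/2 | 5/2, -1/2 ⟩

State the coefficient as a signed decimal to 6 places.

-0.119523  (= −√(1/70))

√[6·2!4!1!/8! · 2!4!2!1!2!3!] = √(288/35)
  +(−1)^1/∏(1,1,3,1,1,0)! = -1/6  (running -1/6)
  +(−1)^2/∏(2,0,2,0,2,1)! = 1/8  (running -1/24)
⟨..|..⟩ = √(288/35)·(-1/24) = -0.119523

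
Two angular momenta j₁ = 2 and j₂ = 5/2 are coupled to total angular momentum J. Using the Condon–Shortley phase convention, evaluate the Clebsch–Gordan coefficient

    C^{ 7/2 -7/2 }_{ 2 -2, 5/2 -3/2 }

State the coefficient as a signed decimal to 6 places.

-0.666667

j₁+j₂−J=1  J+j₁−j₂=3  J−j₁+j₂=4  j₁+j₂+J+1=9
(j₁±m₁, j₂±m₂, J±M) = (0,4,1,4,0,7)
P² = 9216
sum k=1..1:
  [1] −1/144 = -1/144
S = -1/144
C² = P²·S² = 4/9 ; C = -0.666667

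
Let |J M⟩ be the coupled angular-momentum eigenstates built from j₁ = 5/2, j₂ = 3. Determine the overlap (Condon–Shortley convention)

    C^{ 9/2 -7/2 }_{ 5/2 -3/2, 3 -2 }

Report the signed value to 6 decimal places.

triangle: 1!*4!*5!/11! = 2880/39916800
(j±m)!: 1!*4!*1!*5!*1!*8! = 116121600
prefactor² = (2J+1)*Δ*N² = 921600/11
  k=0: +1/(0!*1!*4!*1!*0!*4!) = 1/576
  k=1: −1/(1!*0!*3!*0!*1!*5!) = -1/720
Σ = 1/2880  ⇒  CG² = 921600/11*1/2880² = 1/99
CG = +√(1/99) = +0.100504

+0.100504  (= +√(1/99))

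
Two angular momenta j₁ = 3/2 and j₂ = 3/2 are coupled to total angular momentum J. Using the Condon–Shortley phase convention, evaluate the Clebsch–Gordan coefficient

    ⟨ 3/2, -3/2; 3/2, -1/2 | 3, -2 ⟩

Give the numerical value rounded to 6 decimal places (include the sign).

√[7·0!3!3!/7! · 0!3!1!2!1!5!] = √(72)
  +(−1)^0/∏(0,0,3,1,0,2)! = 1/12  (running 1/12)
⟨..|..⟩ = √(72)·(1/12) = +0.707107

+√(1/2) = +0.707107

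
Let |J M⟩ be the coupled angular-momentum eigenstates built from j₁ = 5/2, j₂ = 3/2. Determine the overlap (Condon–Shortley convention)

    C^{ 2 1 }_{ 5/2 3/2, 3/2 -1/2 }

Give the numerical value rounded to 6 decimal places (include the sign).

+√(1/42) ≈ +0.154303

j₁+j₂−J=2  J+j₁−j₂=3  J−j₁+j₂=1  j₁+j₂+J+1=7
(j₁±m₁, j₂±m₂, J±M) = (4,1,1,2,3,1)
P² = 24/7
sum k=0..1:
  [0] +1/4 = 1/4
  [1] −1/6 = -1/6
S = 1/12
C² = P²·S² = 1/42 ; C = +0.154303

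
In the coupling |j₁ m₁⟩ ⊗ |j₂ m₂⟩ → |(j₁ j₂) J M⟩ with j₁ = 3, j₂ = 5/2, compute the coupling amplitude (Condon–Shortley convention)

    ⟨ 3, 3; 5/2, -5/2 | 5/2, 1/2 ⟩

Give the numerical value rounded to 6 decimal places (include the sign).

+√(5/21) = +0.487950

triangle: 3!·3!·2!/9! = 72/362880
(j±m)!: 6!·0!·0!·5!·3!·2! = 1036800
prefactor² = (2J+1)·Δ·N² = 8640/7
  k=0: +1/(0!·3!·0!·0!·3!·2!) = 1/72
Σ = 1/72  ⇒  CG² = 8640/7·1/72² = 5/21
CG = +√(5/21) = +0.487950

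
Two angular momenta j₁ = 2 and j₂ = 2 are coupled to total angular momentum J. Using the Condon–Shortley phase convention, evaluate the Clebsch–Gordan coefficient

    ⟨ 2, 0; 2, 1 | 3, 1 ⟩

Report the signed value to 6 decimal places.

√[7·1!3!3!/8! · 2!2!3!1!4!2!] = √(36/5)
  +(−1)^0/∏(0,1,2,3,1,0)! = 1/12  (running 1/12)
  +(−1)^1/∏(1,0,1,2,2,1)! = -1/4  (running -1/6)
⟨..|..⟩ = √(36/5)·(-1/6) = -0.447214

-0.447214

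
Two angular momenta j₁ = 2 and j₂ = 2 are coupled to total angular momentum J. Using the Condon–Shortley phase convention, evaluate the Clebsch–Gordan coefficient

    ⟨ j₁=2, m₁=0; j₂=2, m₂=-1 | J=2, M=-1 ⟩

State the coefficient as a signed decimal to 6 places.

-0.267261  (= −√(1/14))

j₁+j₂−J=2  J+j₁−j₂=2  J−j₁+j₂=2  j₁+j₂+J+1=7
(j₁±m₁, j₂±m₂, J±M) = (2,2,1,3,1,3)
P² = 8/7
sum k=0..1:
  [0] +1/4 = 1/4
  [1] −1/2 = -1/2
S = -1/4
C² = P²·S² = 1/14 ; C = -0.267261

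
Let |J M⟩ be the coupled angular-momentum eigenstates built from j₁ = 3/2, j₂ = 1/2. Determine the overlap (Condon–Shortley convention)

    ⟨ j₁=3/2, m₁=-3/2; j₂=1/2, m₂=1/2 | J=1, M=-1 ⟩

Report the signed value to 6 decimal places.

√[3·1!2!0!/4! · 0!3!1!0!0!2!] = √(3)
  +(−1)^1/∏(1,0,2,0,0,0)! = -1/2  (running -1/2)
⟨..|..⟩ = √(3)·(-1/2) = -0.866025

−√(3/4) ≈ -0.866025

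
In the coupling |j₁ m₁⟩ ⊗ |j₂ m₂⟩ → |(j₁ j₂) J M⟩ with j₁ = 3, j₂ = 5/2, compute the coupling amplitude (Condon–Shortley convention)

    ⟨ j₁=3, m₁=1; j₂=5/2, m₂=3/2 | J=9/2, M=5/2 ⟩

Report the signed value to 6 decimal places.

j₁+j₂−J=1  J+j₁−j₂=5  J−j₁+j₂=4  j₁+j₂+J+1=11
(j₁±m₁, j₂±m₂, J±M) = (4,2,4,1,7,2)
P² = 92160/11
sum k=0..1:
  [0] +1/288 = 1/288
  [1] −1/144 = -1/144
S = -1/288
C² = P²·S² = 10/99 ; C = -0.317821

−√(10/99) ≈ -0.317821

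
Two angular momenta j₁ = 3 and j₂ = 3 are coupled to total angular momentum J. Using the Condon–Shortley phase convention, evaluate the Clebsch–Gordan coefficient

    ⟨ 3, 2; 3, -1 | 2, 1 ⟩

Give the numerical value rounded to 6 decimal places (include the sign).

−√(5/28) ≈ -0.422577

j₁+j₂−J=4  J+j₁−j₂=2  J−j₁+j₂=2  j₁+j₂+J+1=9
(j₁±m₁, j₂±m₂, J±M) = (5,1,2,4,3,1)
P² = 320/7
sum k=0..1:
  [0] +1/48 = 1/48
  [1] −1/12 = -1/12
S = -1/16
C² = P²·S² = 5/28 ; C = -0.422577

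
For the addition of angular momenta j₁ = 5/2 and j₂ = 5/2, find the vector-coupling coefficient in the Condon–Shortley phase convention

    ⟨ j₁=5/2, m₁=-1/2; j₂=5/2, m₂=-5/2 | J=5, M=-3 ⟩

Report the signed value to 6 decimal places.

triangle: 0!*5!*5!/11! = 14400/39916800
(j±m)!: 2!*3!*0!*5!*2!*8! = 116121600
prefactor² = (2J+1)*Δ*N² = 460800
  k=0: +1/(0!*0!*3!*0!*2!*5!) = 1/1440
Σ = 1/1440  ⇒  CG² = 460800*1/1440² = 2/9
CG = +√(2/9) = +0.471405

+√(2/9) = +0.471405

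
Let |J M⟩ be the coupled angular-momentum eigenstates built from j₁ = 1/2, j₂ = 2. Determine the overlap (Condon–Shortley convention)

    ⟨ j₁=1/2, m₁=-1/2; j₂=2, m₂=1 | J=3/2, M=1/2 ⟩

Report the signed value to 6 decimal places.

−√(3/5) = -0.774597

√[4·1!0!3!/5! · 0!1!3!1!2!1!] = √(12/5)
  +(−1)^1/∏(1,0,0,2,0,1)! = -1/2  (running -1/2)
⟨..|..⟩ = √(12/5)·(-1/2) = -0.774597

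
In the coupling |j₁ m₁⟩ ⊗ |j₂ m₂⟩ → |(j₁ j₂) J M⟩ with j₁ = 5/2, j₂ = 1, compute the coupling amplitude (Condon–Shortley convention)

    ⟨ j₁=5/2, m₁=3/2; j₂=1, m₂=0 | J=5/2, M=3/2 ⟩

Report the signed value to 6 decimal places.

triangle: 1!·4!·1!/7! = 24/5040
(j±m)!: 4!·1!·1!·1!·4!·1! = 576
prefactor² = (2J+1)·Δ·N² = 576/35
  k=0: +1/(0!·1!·1!·1!·3!·0!) = 1/6
  k=1: −1/(1!·0!·0!·0!·4!·1!) = -1/24
Σ = 1/8  ⇒  CG² = 576/35·1/8² = 9/35
CG = +√(9/35) = +0.507093

+0.507093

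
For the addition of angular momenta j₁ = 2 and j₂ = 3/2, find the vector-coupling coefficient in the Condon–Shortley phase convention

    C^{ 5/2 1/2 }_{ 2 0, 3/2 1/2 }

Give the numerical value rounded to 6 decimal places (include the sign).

√[6·1!3!2!/7! · 2!2!2!1!3!2!] = √(48/35)
  +(−1)^0/∏(0,1,2,2,1,0)! = 1/4  (running 1/4)
  +(−1)^1/∏(1,0,1,1,2,1)! = -1/2  (running -1/4)
⟨..|..⟩ = √(48/35)·(-1/4) = -0.292770

-0.292770  (= −√(3/35))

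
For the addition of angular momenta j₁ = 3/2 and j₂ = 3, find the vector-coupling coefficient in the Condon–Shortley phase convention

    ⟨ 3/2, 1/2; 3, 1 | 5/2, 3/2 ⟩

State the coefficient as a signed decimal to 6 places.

-0.591608  (= −√(7/20))

triangle: 2!·1!·4!/8! = 48/40320
(j±m)!: 2!·1!·4!·2!·4!·1! = 2304
prefactor² = (2J+1)·Δ·N² = 576/35
  k=0: +1/(0!·2!·1!·4!·0!·0!) = 1/48
  k=1: −1/(1!·1!·0!·3!·1!·1!) = -1/6
Σ = -7/48  ⇒  CG² = 576/35·(-7/48)² = 7/20
CG = −√(7/20) = -0.591608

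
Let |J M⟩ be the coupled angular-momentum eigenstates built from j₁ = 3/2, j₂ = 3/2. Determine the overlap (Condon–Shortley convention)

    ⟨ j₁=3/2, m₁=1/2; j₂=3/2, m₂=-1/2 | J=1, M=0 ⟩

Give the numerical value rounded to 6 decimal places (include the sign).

√[3·2!1!1!/5! · 2!1!1!2!1!1!] = √(1/5)
  +(−1)^0/∏(0,2,1,1,0,0)! = 1/2  (running 1/2)
  +(−1)^1/∏(1,1,0,0,1,1)! = -1  (running -1/2)
⟨..|..⟩ = √(1/5)·(-1/2) = -0.223607

−√(1/20) = -0.223607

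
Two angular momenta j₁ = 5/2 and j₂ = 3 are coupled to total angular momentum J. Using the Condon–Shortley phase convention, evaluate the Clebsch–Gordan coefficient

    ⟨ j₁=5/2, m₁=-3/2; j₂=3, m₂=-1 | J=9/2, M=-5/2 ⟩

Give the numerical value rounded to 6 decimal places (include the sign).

−√(10/99) ≈ -0.317821

j₁+j₂−J=1  J+j₁−j₂=4  J−j₁+j₂=5  j₁+j₂+J+1=11
(j₁±m₁, j₂±m₂, J±M) = (1,4,2,4,2,7)
P² = 92160/11
sum k=0..1:
  [0] +1/288 = 1/288
  [1] −1/144 = -1/144
S = -1/288
C² = P²·S² = 10/99 ; C = -0.317821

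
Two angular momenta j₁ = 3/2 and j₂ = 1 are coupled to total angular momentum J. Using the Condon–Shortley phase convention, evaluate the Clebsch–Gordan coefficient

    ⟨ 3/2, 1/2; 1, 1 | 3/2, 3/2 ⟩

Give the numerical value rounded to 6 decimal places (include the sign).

j₁+j₂−J=1  J+j₁−j₂=2  J−j₁+j₂=1  j₁+j₂+J+1=5
(j₁±m₁, j₂±m₂, J±M) = (2,1,2,0,3,0)
P² = 8/5
sum k=1..1:
  [1] −1/2 = -1/2
S = -1/2
C² = P²·S² = 2/5 ; C = -0.632456

-0.632456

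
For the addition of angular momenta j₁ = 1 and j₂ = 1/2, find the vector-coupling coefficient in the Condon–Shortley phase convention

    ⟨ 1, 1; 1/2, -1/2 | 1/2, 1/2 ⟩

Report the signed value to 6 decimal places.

+√(2/3) ≈ +0.816497

√[2·1!1!0!/3! · 2!0!0!1!1!0!] = √(2/3)
  +(−1)^0/∏(0,1,0,0,1,0)! = 1  (running 1)
⟨..|..⟩ = √(2/3)·(1) = +0.816497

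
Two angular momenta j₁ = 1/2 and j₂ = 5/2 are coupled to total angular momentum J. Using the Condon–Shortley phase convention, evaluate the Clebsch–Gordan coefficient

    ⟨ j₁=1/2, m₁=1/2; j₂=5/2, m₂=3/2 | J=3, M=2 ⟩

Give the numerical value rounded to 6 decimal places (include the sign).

triangle: 0!*1!*5!/7! = 120/5040
(j±m)!: 1!*0!*4!*1!*5!*1! = 2880
prefactor² = (2J+1)*Δ*N² = 480
  k=0: +1/(0!*0!*0!*4!*1!*1!) = 1/24
Σ = 1/24  ⇒  CG² = 480*1/24² = 5/6
CG = +√(5/6) = +0.912871

+√(5/6) ≈ +0.912871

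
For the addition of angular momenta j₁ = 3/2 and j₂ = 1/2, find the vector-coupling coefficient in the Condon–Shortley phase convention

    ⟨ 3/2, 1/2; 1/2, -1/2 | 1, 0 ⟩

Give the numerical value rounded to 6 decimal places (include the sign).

triangle: 1!*2!*0!/4! = 2/24
(j±m)!: 2!*1!*0!*1!*1!*1! = 2
prefactor² = (2J+1)*Δ*N² = 1/2
  k=0: +1/(0!*1!*1!*0!*1!*0!) = 1
Σ = 1  ⇒  CG² = 1/2*1² = 1/2
CG = +√(1/2) = +0.707107

+0.707107  (= +√(1/2))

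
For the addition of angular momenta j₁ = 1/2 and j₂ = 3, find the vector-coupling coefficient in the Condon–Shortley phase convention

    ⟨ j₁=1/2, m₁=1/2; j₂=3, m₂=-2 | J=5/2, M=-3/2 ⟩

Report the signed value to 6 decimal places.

+0.845154  (= +√(5/7))

√[6·1!0!5!/7! · 1!0!1!5!1!4!] = √(2880/7)
  +(−1)^0/∏(0,1,0,1,0,4)! = 1/24  (running 1/24)
⟨..|..⟩ = √(2880/7)·(1/24) = +0.845154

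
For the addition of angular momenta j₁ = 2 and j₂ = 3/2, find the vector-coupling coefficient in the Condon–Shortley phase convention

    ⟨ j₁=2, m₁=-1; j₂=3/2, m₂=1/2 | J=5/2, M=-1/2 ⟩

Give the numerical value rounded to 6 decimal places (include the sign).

√[6·1!3!2!/7! · 1!3!2!1!2!3!] = √(72/35)
  +(−1)^0/∏(0,1,3,2,0,0)! = 1/12  (running 1/12)
  +(−1)^1/∏(1,0,2,1,1,1)! = -1/2  (running -5/12)
⟨..|..⟩ = √(72/35)·(-5/12) = -0.597614

−√(5/14) ≈ -0.597614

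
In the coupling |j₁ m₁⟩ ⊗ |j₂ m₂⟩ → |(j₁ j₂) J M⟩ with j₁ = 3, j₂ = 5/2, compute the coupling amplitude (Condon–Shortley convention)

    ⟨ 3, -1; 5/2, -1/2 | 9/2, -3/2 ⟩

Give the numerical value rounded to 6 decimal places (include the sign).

-0.147122

√[10·1!5!4!/11! · 2!4!2!3!3!6!] = √(138240/77)
  +(−1)^0/∏(0,1,4,2,1,2)! = 1/96  (running 1/96)
  +(−1)^1/∏(1,0,3,1,2,3)! = -1/72  (running -1/288)
⟨..|..⟩ = √(138240/77)·(-1/288) = -0.147122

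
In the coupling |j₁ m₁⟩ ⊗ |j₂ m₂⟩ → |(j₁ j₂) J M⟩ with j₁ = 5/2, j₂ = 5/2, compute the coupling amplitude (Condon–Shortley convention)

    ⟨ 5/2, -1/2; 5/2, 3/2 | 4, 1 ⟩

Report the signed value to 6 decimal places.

-0.597614  (= −√(5/14))

j₁+j₂−J=1  J+j₁−j₂=4  J−j₁+j₂=4  j₁+j₂+J+1=10
(j₁±m₁, j₂±m₂, J±M) = (2,3,4,1,5,3)
P² = 10368/35
sum k=0..1:
  [0] +1/144 = 1/144
  [1] −1/24 = -1/24
S = -5/144
C² = P²·S² = 5/14 ; C = -0.597614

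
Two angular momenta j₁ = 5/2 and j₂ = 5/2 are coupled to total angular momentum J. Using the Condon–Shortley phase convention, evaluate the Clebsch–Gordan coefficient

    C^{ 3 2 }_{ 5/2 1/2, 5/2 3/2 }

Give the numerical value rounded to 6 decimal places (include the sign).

j₁+j₂−J=2  J+j₁−j₂=3  J−j₁+j₂=3  j₁+j₂+J+1=9
(j₁±m₁, j₂±m₂, J±M) = (3,2,4,1,5,1)
P² = 48
sum k=1..2:
  [1] −1/12 = -1/12
  [2] +1/24 = 1/24
S = -1/24
C² = P²·S² = 1/12 ; C = -0.288675

−√(1/12) ≈ -0.288675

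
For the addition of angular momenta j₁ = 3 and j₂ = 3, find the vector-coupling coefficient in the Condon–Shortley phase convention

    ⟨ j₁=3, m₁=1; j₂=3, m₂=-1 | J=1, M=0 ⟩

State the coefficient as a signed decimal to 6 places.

triangle: 5!×1!×1!/8! = 120/40320
(j±m)!: 4!×2!×2!×4!×1!×1! = 2304
prefactor² = (2J+1)×Δ×N² = 144/7
  k=1: −1/(1!×4!×1!×1!×0!×0!) = -1/24
  k=2: +1/(2!×3!×0!×0!×1!×1!) = 1/12
Σ = 1/24  ⇒  CG² = 144/7×1/24² = 1/28
CG = +√(1/28) = +0.188982

+√(1/28) = +0.188982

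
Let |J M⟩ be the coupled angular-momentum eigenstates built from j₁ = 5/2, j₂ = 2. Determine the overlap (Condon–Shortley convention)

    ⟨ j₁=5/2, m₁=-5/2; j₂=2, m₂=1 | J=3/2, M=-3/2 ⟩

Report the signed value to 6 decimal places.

-0.534522

triangle: 3!*2!*1!/7! = 12/5040
(j±m)!: 0!*5!*3!*1!*0!*3! = 4320
prefactor² = (2J+1)*Δ*N² = 288/7
  k=3: −1/(3!*0!*2!*0!*0!*1!) = -1/12
Σ = -1/12  ⇒  CG² = 288/7*(-1/12)² = 2/7
CG = −√(2/7) = -0.534522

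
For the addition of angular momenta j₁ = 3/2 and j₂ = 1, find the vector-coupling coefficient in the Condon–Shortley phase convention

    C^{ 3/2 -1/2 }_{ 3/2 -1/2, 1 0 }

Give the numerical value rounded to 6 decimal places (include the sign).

√[4·1!2!1!/5! · 1!2!1!1!1!2!] = √(4/15)
  +(−1)^0/∏(0,1,2,1,0,0)! = 1/2  (running 1/2)
  +(−1)^1/∏(1,0,1,0,1,1)! = -1  (running -1/2)
⟨..|..⟩ = √(4/15)·(-1/2) = -0.258199

−√(1/15) ≈ -0.258199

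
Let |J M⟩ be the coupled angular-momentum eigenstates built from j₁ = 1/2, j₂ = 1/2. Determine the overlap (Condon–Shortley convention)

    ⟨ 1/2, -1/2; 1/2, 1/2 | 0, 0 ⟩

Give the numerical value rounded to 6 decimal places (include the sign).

−√(1/2) ≈ -0.707107

triangle: 1!×0!×0!/2! = 1/2
(j±m)!: 0!×1!×1!×0!×0!×0! = 1
prefactor² = (2J+1)×Δ×N² = 1/2
  k=1: −1/(1!×0!×0!×0!×0!×0!) = -1
Σ = -1  ⇒  CG² = 1/2×(-1)² = 1/2
CG = −√(1/2) = -0.707107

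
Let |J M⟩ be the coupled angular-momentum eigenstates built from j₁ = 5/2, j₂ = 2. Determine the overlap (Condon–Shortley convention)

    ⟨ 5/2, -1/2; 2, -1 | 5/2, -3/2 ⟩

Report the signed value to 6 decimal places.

√[6·2!3!2!/8! · 2!3!1!3!1!4!] = √(216/35)
  +(−1)^0/∏(0,2,3,1,0,1)! = 1/12  (running 1/12)
  +(−1)^1/∏(1,1,2,0,1,2)! = -1/4  (running -1/6)
⟨..|..⟩ = √(216/35)·(-1/6) = -0.414039

-0.414039  (= −√(6/35))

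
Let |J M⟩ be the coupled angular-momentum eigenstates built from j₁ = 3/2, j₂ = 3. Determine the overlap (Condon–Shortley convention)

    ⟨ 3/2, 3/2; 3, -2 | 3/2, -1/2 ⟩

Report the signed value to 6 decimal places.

j₁+j₂−J=3  J+j₁−j₂=0  J−j₁+j₂=3  j₁+j₂+J+1=7
(j₁±m₁, j₂±m₂, J±M) = (3,0,1,5,1,2)
P² = 288/7
sum k=0..0:
  [0] +1/12 = 1/12
S = 1/12
C² = P²·S² = 2/7 ; C = +0.534522

+√(2/7) ≈ +0.534522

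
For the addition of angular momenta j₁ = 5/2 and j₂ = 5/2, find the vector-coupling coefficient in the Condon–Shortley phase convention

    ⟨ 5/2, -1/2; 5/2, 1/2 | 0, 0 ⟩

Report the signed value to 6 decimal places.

-0.408248  (= −√(1/6))

√[1·5!0!0!/6! · 2!3!3!2!0!0!] = √(24)
  +(−1)^3/∏(3,2,0,0,0,0)! = -1/12  (running -1/12)
⟨..|..⟩ = √(24)·(-1/12) = -0.408248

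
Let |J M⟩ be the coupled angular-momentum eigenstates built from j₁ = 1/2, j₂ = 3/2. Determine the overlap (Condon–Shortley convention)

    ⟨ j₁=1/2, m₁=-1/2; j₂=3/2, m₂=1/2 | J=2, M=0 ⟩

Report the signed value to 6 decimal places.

+0.707107  (= +√(1/2))

j₁+j₂−J=0  J+j₁−j₂=1  J−j₁+j₂=3  j₁+j₂+J+1=5
(j₁±m₁, j₂±m₂, J±M) = (0,1,2,1,2,2)
P² = 2
sum k=0..0:
  [0] +1/2 = 1/2
S = 1/2
C² = P²·S² = 1/2 ; C = +0.707107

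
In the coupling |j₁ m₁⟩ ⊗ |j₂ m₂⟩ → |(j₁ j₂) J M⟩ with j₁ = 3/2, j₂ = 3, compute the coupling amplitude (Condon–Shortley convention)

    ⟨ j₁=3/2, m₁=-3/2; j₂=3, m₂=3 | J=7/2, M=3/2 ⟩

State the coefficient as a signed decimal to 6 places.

√[8·1!2!5!/9! · 0!3!6!0!5!2!] = √(38400/7)
  +(−1)^1/∏(1,0,2,5,0,0)! = -1/240  (running -1/240)
⟨..|..⟩ = √(38400/7)·(-1/240) = -0.308607

-0.308607  (= −√(2/21))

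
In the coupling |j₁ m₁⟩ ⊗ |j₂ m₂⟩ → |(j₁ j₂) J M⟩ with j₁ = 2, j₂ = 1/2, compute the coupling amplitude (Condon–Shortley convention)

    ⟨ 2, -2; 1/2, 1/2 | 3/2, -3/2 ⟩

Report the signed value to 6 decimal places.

j₁+j₂−J=1  J+j₁−j₂=3  J−j₁+j₂=0  j₁+j₂+J+1=5
(j₁±m₁, j₂±m₂, J±M) = (0,4,1,0,0,3)
P² = 144/5
sum k=1..1:
  [1] −1/6 = -1/6
S = -1/6
C² = P²·S² = 4/5 ; C = -0.894427

-0.894427  (= −√(4/5))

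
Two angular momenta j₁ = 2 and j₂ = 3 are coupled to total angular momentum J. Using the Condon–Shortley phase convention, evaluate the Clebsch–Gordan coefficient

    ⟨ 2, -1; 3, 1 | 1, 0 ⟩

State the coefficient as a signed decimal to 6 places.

j₁+j₂−J=4  J+j₁−j₂=0  J−j₁+j₂=2  j₁+j₂+J+1=7
(j₁±m₁, j₂±m₂, J±M) = (1,3,4,2,1,1)
P² = 288/35
sum k=3..3:
  [3] −1/6 = -1/6
S = -1/6
C² = P²·S² = 8/35 ; C = -0.478091

-0.478091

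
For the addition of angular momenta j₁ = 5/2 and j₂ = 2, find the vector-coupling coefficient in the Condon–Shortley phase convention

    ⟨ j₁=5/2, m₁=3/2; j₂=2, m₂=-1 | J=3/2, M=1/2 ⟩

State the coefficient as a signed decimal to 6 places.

−√(2/105) = -0.138013

triangle: 3!·2!·1!/7! = 12/5040
(j±m)!: 4!·1!·1!·3!·2!·1! = 288
prefactor² = (2J+1)·Δ·N² = 96/35
  k=0: +1/(0!·3!·1!·1!·1!·0!) = 1/6
  k=1: −1/(1!·2!·0!·0!·2!·1!) = -1/4
Σ = -1/12  ⇒  CG² = 96/35·(-1/12)² = 2/105
CG = −√(2/105) = -0.138013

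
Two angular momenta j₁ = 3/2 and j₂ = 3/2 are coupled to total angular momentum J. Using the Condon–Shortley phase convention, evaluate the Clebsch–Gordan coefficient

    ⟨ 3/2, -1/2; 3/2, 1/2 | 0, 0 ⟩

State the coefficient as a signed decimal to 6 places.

√[1·3!0!0!/4! · 1!2!2!1!0!0!] = √(1)
  +(−1)^2/∏(2,1,0,0,0,0)! = 1/2  (running 1/2)
⟨..|..⟩ = √(1)·(1/2) = +0.500000

+√(1/4) = +0.500000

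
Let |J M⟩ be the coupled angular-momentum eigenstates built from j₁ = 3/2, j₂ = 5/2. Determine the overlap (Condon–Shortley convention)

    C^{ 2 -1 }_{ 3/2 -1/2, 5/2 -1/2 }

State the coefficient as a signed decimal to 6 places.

−√(25/84) = -0.545545

√[5·2!1!3!/7! · 1!2!2!3!1!3!] = √(12/7)
  +(−1)^1/∏(1,1,1,1,0,2)! = -1/2  (running -1/2)
  +(−1)^2/∏(2,0,0,0,1,3)! = 1/12  (running -5/12)
⟨..|..⟩ = √(12/7)·(-5/12) = -0.545545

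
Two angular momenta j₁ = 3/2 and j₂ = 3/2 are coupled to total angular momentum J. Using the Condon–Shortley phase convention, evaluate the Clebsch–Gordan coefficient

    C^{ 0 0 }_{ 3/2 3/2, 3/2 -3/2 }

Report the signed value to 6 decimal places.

+0.500000  (= +√(1/4))

j₁+j₂−J=3  J+j₁−j₂=0  J−j₁+j₂=0  j₁+j₂+J+1=4
(j₁±m₁, j₂±m₂, J±M) = (3,0,0,3,0,0)
P² = 9
sum k=0..0:
  [0] +1/6 = 1/6
S = 1/6
C² = P²·S² = 1/4 ; C = +0.500000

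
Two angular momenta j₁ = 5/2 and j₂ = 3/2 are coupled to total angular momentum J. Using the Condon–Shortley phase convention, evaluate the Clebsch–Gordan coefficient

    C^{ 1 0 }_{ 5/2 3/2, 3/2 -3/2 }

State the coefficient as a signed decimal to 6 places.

triangle: 3!*2!*0!/6! = 12/720
(j±m)!: 4!*1!*0!*3!*1!*1! = 144
prefactor² = (2J+1)*Δ*N² = 36/5
  k=0: +1/(0!*3!*1!*0!*1!*0!) = 1/6
Σ = 1/6  ⇒  CG² = 36/5*1/6² = 1/5
CG = +√(1/5) = +0.447214

+0.447214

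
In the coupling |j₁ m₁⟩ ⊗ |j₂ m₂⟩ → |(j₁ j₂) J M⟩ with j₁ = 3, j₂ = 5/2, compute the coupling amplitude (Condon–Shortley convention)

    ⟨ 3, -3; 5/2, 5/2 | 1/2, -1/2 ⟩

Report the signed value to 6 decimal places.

−√(2/7) ≈ -0.534522

j₁+j₂−J=5  J+j₁−j₂=1  J−j₁+j₂=0  j₁+j₂+J+1=7
(j₁±m₁, j₂±m₂, J±M) = (0,6,5,0,0,1)
P² = 28800/7
sum k=5..5:
  [5] −1/120 = -1/120
S = -1/120
C² = P²·S² = 2/7 ; C = -0.534522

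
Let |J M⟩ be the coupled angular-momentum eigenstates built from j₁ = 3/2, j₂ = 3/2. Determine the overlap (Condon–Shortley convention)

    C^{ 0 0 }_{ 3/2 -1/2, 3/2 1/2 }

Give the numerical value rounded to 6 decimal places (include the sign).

√[1·3!0!0!/4! · 1!2!2!1!0!0!] = √(1)
  +(−1)^2/∏(2,1,0,0,0,0)! = 1/2  (running 1/2)
⟨..|..⟩ = √(1)·(1/2) = +0.500000

+√(1/4) ≈ +0.500000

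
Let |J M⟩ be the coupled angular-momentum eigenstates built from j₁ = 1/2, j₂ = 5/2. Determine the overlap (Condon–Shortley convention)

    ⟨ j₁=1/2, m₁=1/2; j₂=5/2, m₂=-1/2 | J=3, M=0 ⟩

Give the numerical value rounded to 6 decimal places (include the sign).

+0.707107

triangle: 0!*1!*5!/7! = 120/5040
(j±m)!: 1!*0!*2!*3!*3!*3! = 432
prefactor² = (2J+1)*Δ*N² = 72
  k=0: +1/(0!*0!*0!*2!*1!*3!) = 1/12
Σ = 1/12  ⇒  CG² = 72*1/12² = 1/2
CG = +√(1/2) = +0.707107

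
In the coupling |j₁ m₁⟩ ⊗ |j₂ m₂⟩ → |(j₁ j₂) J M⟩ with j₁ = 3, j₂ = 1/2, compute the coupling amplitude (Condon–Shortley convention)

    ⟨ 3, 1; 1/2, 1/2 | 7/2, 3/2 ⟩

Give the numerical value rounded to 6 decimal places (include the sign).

j₁+j₂−J=0  J+j₁−j₂=6  J−j₁+j₂=1  j₁+j₂+J+1=8
(j₁±m₁, j₂±m₂, J±M) = (4,2,1,0,5,2)
P² = 11520/7
sum k=0..0:
  [0] +1/48 = 1/48
S = 1/48
C² = P²·S² = 5/7 ; C = +0.845154

+0.845154  (= +√(5/7))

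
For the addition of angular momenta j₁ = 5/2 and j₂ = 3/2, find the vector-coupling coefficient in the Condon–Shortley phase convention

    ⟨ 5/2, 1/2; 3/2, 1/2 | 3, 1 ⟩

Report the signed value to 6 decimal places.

j₁+j₂−J=1  J+j₁−j₂=4  J−j₁+j₂=2  j₁+j₂+J+1=8
(j₁±m₁, j₂±m₂, J±M) = (3,2,2,1,4,2)
P² = 48/5
sum k=0..1:
  [0] +1/8 = 1/8
  [1] −1/6 = -1/6
S = -1/24
C² = P²·S² = 1/60 ; C = -0.129099

-0.129099  (= −√(1/60))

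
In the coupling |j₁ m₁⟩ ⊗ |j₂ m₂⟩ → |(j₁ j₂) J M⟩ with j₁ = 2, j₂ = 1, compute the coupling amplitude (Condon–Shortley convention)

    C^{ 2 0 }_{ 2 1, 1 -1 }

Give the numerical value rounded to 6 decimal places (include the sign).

+√(1/2) = +0.707107

j₁+j₂−J=1  J+j₁−j₂=3  J−j₁+j₂=1  j₁+j₂+J+1=6
(j₁±m₁, j₂±m₂, J±M) = (3,1,0,2,2,2)
P² = 2
sum k=0..0:
  [0] +1/2 = 1/2
S = 1/2
C² = P²·S² = 1/2 ; C = +0.707107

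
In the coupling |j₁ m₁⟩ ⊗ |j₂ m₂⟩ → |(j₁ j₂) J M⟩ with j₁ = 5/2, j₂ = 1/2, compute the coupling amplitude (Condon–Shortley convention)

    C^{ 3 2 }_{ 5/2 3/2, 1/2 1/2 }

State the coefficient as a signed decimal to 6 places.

+0.912871

triangle: 0!×5!×1!/7! = 120/5040
(j±m)!: 4!×1!×1!×0!×5!×1! = 2880
prefactor² = (2J+1)×Δ×N² = 480
  k=0: +1/(0!×0!×1!×1!×4!×0!) = 1/24
Σ = 1/24  ⇒  CG² = 480×1/24² = 5/6
CG = +√(5/6) = +0.912871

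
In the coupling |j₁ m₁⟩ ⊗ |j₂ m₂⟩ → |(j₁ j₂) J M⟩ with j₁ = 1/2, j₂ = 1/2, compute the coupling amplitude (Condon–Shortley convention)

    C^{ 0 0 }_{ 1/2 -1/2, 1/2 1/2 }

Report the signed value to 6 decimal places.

√[1·1!0!0!/2! · 0!1!1!0!0!0!] = √(1/2)
  +(−1)^1/∏(1,0,0,0,0,0)! = -1  (running -1)
⟨..|..⟩ = √(1/2)·(-1) = -0.707107

-0.707107  (= −√(1/2))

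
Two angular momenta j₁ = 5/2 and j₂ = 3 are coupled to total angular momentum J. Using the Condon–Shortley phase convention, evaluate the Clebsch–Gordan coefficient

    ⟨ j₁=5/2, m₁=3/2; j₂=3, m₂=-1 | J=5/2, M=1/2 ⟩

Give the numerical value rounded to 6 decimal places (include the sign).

-0.169031  (= −√(1/35))

j₁+j₂−J=3  J+j₁−j₂=2  J−j₁+j₂=3  j₁+j₂+J+1=9
(j₁±m₁, j₂±m₂, J±M) = (4,1,2,4,3,2)
P² = 576/35
sum k=0..1:
  [0] +1/12 = 1/12
  [1] −1/8 = -1/8
S = -1/24
C² = P²·S² = 1/35 ; C = -0.169031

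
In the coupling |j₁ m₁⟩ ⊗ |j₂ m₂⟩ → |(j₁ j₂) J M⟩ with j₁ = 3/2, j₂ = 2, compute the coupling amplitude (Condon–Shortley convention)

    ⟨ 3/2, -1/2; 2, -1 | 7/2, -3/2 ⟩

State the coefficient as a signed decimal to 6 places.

√[8·0!3!4!/8! · 1!2!1!3!2!5!] = √(576/7)
  +(−1)^0/∏(0,0,2,1,1,3)! = 1/12  (running 1/12)
⟨..|..⟩ = √(576/7)·(1/12) = +0.755929

+0.755929  (= +√(4/7))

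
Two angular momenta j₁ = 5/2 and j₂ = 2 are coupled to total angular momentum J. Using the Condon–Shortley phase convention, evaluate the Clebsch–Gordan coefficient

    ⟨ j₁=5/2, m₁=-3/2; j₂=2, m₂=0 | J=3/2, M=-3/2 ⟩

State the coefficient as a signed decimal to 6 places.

+0.585540  (= +√(12/35))

triangle: 3!×2!×1!/7! = 12/5040
(j±m)!: 1!×4!×2!×2!×0!×3! = 576
prefactor² = (2J+1)×Δ×N² = 192/35
  k=2: +1/(2!×1!×2!×0!×0!×1!) = 1/4
Σ = 1/4  ⇒  CG² = 192/35×1/4² = 12/35
CG = +√(12/35) = +0.585540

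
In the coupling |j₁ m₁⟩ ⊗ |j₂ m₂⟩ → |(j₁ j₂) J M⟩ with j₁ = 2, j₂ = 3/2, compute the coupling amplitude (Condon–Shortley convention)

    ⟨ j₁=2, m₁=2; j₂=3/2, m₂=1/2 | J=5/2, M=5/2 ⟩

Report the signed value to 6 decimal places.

j₁+j₂−J=1  J+j₁−j₂=3  J−j₁+j₂=2  j₁+j₂+J+1=7
(j₁±m₁, j₂±m₂, J±M) = (4,0,2,1,5,0)
P² = 576/7
sum k=0..0:
  [0] +1/12 = 1/12
S = 1/12
C² = P²·S² = 4/7 ; C = +0.755929

+√(4/7) = +0.755929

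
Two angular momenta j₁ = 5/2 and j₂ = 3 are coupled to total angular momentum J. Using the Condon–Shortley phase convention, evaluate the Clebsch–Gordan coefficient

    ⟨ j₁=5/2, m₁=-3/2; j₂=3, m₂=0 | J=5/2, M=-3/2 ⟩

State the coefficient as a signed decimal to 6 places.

+√(7/30) = +0.483046

√[6·3!2!3!/9! · 1!4!3!3!1!4!] = √(864/35)
  +(−1)^2/∏(2,1,2,1,0,2)! = 1/8  (running 1/8)
  +(−1)^3/∏(3,0,1,0,1,3)! = -1/36  (running 7/72)
⟨..|..⟩ = √(864/35)·(7/72) = +0.483046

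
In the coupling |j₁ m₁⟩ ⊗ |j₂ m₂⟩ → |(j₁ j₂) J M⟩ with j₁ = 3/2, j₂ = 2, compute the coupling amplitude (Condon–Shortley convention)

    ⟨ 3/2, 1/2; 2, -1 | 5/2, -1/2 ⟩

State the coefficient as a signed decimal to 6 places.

j₁+j₂−J=1  J+j₁−j₂=2  J−j₁+j₂=3  j₁+j₂+J+1=7
(j₁±m₁, j₂±m₂, J±M) = (2,1,1,3,2,3)
P² = 72/35
sum k=0..1:
  [0] +1/2 = 1/2
  [1] −1/12 = -1/12
S = 5/12
C² = P²·S² = 5/14 ; C = +0.597614

+√(5/14) = +0.597614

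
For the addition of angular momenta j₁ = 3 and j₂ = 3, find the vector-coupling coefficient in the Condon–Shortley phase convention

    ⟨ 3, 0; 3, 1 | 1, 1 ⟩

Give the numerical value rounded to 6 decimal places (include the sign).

-0.462910  (= −√(3/14))

triangle: 5!·1!·1!/8! = 120/40320
(j±m)!: 3!·3!·4!·2!·2!·0! = 3456
prefactor² = (2J+1)·Δ·N² = 216/7
  k=3: −1/(3!·2!·0!·1!·1!·0!) = -1/12
Σ = -1/12  ⇒  CG² = 216/7·(-1/12)² = 3/14
CG = −√(3/14) = -0.462910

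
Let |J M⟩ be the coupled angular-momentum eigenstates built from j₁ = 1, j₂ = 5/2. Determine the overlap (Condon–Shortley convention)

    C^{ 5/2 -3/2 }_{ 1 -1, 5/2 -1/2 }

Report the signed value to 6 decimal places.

−√(16/35) = -0.676123

√[6·1!1!4!/7! · 0!2!2!3!1!4!] = √(576/35)
  +(−1)^1/∏(1,0,1,1,0,3)! = -1/6  (running -1/6)
⟨..|..⟩ = √(576/35)·(-1/6) = -0.676123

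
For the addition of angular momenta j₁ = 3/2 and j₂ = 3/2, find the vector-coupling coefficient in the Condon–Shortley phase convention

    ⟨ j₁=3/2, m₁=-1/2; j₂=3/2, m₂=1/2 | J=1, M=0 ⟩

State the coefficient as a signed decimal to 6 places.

−√(1/20) = -0.223607

triangle: 2!*1!*1!/5! = 2/120
(j±m)!: 1!*2!*2!*1!*1!*1! = 4
prefactor² = (2J+1)*Δ*N² = 1/5
  k=1: −1/(1!*1!*1!*1!*0!*0!) = -1
  k=2: +1/(2!*0!*0!*0!*1!*1!) = 1/2
Σ = -1/2  ⇒  CG² = 1/5*(-1/2)² = 1/20
CG = −√(1/20) = -0.223607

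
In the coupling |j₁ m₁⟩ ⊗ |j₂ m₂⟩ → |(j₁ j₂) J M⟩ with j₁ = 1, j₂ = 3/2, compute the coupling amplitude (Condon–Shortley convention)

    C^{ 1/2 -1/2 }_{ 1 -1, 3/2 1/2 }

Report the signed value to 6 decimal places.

triangle: 2!·0!·1!/4! = 2/24
(j±m)!: 0!·2!·2!·1!·0!·1! = 4
prefactor² = (2J+1)·Δ·N² = 2/3
  k=2: +1/(2!·0!·0!·0!·0!·1!) = 1/2
Σ = 1/2  ⇒  CG² = 2/3·1/2² = 1/6
CG = +√(1/6) = +0.408248

+0.408248  (= +√(1/6))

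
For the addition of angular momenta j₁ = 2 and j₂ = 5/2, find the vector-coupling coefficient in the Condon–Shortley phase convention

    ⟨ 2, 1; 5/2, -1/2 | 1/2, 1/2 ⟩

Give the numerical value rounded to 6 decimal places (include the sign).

j₁+j₂−J=4  J+j₁−j₂=0  J−j₁+j₂=1  j₁+j₂+J+1=6
(j₁±m₁, j₂±m₂, J±M) = (3,1,2,3,1,0)
P² = 24/5
sum k=1..1:
  [1] −1/6 = -1/6
S = -1/6
C² = P²·S² = 2/15 ; C = -0.365148

-0.365148  (= −√(2/15))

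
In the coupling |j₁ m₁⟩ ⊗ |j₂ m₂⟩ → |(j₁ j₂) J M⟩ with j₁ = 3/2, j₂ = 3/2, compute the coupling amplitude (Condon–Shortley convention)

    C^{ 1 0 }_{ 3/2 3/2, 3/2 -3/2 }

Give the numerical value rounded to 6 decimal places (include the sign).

+√(9/20) ≈ +0.670820

j₁+j₂−J=2  J+j₁−j₂=1  J−j₁+j₂=1  j₁+j₂+J+1=5
(j₁±m₁, j₂±m₂, J±M) = (3,0,0,3,1,1)
P² = 9/5
sum k=0..0:
  [0] +1/2 = 1/2
S = 1/2
C² = P²·S² = 9/20 ; C = +0.670820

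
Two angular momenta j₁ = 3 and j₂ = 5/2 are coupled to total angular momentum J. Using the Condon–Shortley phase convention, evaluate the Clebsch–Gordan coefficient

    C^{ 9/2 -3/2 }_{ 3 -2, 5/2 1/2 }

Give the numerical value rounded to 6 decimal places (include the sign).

−√(169/462) ≈ -0.604815

j₁+j₂−J=1  J+j₁−j₂=5  J−j₁+j₂=4  j₁+j₂+J+1=11
(j₁±m₁, j₂±m₂, J±M) = (1,5,3,2,3,6)
P² = 345600/77
sum k=0..1:
  [0] +1/720 = 1/720
  [1] −1/96 = -1/96
S = -13/1440
C² = P²·S² = 169/462 ; C = -0.604815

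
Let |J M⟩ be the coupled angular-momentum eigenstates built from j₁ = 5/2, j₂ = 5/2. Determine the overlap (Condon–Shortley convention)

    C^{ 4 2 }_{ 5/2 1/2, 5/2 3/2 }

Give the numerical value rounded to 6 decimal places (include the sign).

-0.422577  (= −√(5/28))

j₁+j₂−J=1  J+j₁−j₂=4  J−j₁+j₂=4  j₁+j₂+J+1=10
(j₁±m₁, j₂±m₂, J±M) = (3,2,4,1,6,2)
P² = 20736/35
sum k=0..1:
  [0] +1/96 = 1/96
  [1] −1/36 = -1/36
S = -5/288
C² = P²·S² = 5/28 ; C = -0.422577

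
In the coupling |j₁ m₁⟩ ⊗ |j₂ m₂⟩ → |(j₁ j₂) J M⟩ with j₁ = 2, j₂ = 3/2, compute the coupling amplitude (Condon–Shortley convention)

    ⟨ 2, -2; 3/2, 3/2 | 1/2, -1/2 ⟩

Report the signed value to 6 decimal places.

−√(2/5) = -0.632456

triangle: 3!·1!·0!/5! = 6/120
(j±m)!: 0!·4!·3!·0!·0!·1! = 144
prefactor² = (2J+1)·Δ·N² = 72/5
  k=3: −1/(3!·0!·1!·0!·0!·0!) = -1/6
Σ = -1/6  ⇒  CG² = 72/5·(-1/6)² = 2/5
CG = −√(2/5) = -0.632456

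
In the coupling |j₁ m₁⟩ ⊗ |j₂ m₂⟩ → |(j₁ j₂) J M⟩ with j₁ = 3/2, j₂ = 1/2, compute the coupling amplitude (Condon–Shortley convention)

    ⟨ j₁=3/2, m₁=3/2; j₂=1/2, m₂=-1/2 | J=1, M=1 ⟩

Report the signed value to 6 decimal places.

√[3·1!2!0!/4! · 3!0!0!1!2!0!] = √(3)
  +(−1)^0/∏(0,1,0,0,2,0)! = 1/2  (running 1/2)
⟨..|..⟩ = √(3)·(1/2) = +0.866025

+√(3/4) ≈ +0.866025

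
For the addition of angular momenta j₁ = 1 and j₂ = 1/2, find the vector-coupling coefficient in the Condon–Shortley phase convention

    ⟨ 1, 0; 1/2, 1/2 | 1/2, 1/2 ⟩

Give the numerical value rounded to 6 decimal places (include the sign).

-0.577350

triangle: 1!*1!*0!/3! = 1/6
(j±m)!: 1!*1!*1!*0!*1!*0! = 1
prefactor² = (2J+1)*Δ*N² = 1/3
  k=1: −1/(1!*0!*0!*0!*1!*0!) = -1
Σ = -1  ⇒  CG² = 1/3*(-1)² = 1/3
CG = −√(1/3) = -0.577350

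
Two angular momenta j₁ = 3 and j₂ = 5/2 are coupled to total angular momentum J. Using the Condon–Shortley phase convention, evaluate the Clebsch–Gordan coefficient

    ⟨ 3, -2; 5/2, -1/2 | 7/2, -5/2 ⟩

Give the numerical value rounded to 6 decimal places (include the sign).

−√(2/63) ≈ -0.178174

j₁+j₂−J=2  J+j₁−j₂=4  J−j₁+j₂=3  j₁+j₂+J+1=10
(j₁±m₁, j₂±m₂, J±M) = (1,5,2,3,1,6)
P² = 4608/7
sum k=1..2:
  [1] −1/48 = -1/48
  [2] +1/72 = 1/72
S = -1/144
C² = P²·S² = 2/63 ; C = -0.178174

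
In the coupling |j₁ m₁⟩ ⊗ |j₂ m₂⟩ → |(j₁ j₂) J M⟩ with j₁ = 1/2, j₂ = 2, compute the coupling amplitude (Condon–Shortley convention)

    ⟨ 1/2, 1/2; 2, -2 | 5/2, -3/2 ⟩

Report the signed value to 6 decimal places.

j₁+j₂−J=0  J+j₁−j₂=1  J−j₁+j₂=4  j₁+j₂+J+1=6
(j₁±m₁, j₂±m₂, J±M) = (1,0,0,4,1,4)
P² = 576/5
sum k=0..0:
  [0] +1/24 = 1/24
S = 1/24
C² = P²·S² = 1/5 ; C = +0.447214

+√(1/5) = +0.447214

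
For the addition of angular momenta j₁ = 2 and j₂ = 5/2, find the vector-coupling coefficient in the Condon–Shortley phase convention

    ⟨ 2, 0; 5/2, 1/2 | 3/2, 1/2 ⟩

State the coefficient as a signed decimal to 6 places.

j₁+j₂−J=3  J+j₁−j₂=1  J−j₁+j₂=2  j₁+j₂+J+1=7
(j₁±m₁, j₂±m₂, J±M) = (2,2,3,2,2,1)
P² = 32/35
sum k=1..2:
  [1] −1/4 = -1/4
  [2] +1/2 = 1/2
S = 1/4
C² = P²·S² = 2/35 ; C = +0.239046

+√(2/35) = +0.239046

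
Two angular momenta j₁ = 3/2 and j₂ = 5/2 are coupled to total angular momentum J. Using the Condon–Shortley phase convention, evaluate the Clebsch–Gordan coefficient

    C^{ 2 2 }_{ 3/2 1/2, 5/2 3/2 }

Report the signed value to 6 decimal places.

-0.617213

√[5·2!1!3!/7! · 2!1!4!1!4!0!] = √(96/7)
  +(−1)^1/∏(1,1,0,3,1,0)! = -1/6  (running -1/6)
⟨..|..⟩ = √(96/7)·(-1/6) = -0.617213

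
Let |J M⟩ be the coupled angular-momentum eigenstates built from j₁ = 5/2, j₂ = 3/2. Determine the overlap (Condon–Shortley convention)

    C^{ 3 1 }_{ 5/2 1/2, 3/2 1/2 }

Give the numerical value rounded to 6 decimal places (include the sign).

j₁+j₂−J=1  J+j₁−j₂=4  J−j₁+j₂=2  j₁+j₂+J+1=8
(j₁±m₁, j₂±m₂, J±M) = (3,2,2,1,4,2)
P² = 48/5
sum k=0..1:
  [0] +1/8 = 1/8
  [1] −1/6 = -1/6
S = -1/24
C² = P²·S² = 1/60 ; C = -0.129099

−√(1/60) = -0.129099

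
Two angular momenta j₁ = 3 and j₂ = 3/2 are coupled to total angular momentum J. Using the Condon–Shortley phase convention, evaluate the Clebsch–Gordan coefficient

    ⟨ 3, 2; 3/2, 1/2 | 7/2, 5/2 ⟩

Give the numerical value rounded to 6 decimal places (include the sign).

+0.377964  (= +√(1/7))

triangle: 1!·5!·2!/9! = 240/362880
(j±m)!: 5!·1!·2!·1!·6!·1! = 172800
prefactor² = (2J+1)·Δ·N² = 6400/7
  k=0: +1/(0!·1!·1!·2!·4!·0!) = 1/48
  k=1: −1/(1!·0!·0!·1!·5!·1!) = -1/120
Σ = 1/80  ⇒  CG² = 6400/7·1/80² = 1/7
CG = +√(1/7) = +0.377964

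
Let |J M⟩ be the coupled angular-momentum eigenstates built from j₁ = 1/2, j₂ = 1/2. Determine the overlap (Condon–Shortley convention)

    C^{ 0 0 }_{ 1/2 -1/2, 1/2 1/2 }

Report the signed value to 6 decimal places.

-0.707107

√[1·1!0!0!/2! · 0!1!1!0!0!0!] = √(1/2)
  +(−1)^1/∏(1,0,0,0,0,0)! = -1  (running -1)
⟨..|..⟩ = √(1/2)·(-1) = -0.707107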